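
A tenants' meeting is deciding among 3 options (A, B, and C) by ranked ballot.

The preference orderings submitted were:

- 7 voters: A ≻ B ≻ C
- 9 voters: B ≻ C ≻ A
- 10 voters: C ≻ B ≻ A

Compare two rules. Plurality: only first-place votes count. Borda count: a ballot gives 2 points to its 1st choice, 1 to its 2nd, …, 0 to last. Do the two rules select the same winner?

Plurality first-place counts: A 7, B 9, C 10 → C.
Borda totals: A 14, B 35, C 29 → B.
The two rules disagree: plurality picks C, Borda picks B.

No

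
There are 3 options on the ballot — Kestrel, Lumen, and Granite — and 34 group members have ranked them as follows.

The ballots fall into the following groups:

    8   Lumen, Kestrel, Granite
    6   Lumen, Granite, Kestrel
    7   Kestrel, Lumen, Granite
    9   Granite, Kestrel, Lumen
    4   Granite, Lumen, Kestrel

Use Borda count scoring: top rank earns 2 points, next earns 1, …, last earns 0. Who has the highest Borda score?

Lumen

Borda scores:
  Kestrel: 8·1 + 6·0 + 7·2 + 9·1 + 4·0 = 31
  Lumen: 8·2 + 6·2 + 7·1 + 9·0 + 4·1 = 39
  Granite: 8·0 + 6·1 + 7·0 + 9·2 + 4·2 = 32
Lumen has the highest total.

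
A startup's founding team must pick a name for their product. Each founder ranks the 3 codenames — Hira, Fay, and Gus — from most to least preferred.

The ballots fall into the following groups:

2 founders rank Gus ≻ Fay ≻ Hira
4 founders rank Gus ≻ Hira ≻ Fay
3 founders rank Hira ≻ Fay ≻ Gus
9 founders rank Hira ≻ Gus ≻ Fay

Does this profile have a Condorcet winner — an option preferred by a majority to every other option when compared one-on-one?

Head-to-head results (18 voters total):
Hira vs Fay: Hira wins 16–2.
Hira vs Gus: Hira wins 12–6.
Fay vs Gus: Gus wins 15–3.
Hira beats each rival — Fay (16–2), Gus (12–6) — so Hira is the Condorcet winner.

Yes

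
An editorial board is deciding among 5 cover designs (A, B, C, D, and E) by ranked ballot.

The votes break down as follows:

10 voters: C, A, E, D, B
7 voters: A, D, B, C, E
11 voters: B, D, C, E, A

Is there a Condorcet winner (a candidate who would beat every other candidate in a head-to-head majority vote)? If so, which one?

Head-to-head results (28 voters total):
A vs B: A wins 17–11.
A vs C: C wins 21–7.
A vs D: A wins 17–11.
A vs E: A wins 17–11.
B vs C: B wins 18–10.
B vs D: D wins 17–11.
B vs E: B wins 18–10.
C vs D: D wins 18–10.
C vs E: C wins 28–0.
D vs E: D wins 18–10.
No candidate beats all others: A beats B beats C beats A, a majority cycle.

No Condorcet winner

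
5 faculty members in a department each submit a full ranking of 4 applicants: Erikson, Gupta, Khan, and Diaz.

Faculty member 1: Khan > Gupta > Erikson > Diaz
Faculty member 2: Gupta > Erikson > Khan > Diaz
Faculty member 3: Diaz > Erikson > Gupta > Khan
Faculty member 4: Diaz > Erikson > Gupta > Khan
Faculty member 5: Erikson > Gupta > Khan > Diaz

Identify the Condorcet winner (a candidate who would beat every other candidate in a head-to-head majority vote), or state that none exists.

Head-to-head results (5 voters total):
Erikson vs Gupta: Erikson wins 3–2.
Erikson vs Khan: Erikson wins 4–1.
Erikson vs Diaz: Erikson wins 3–2.
Gupta vs Khan: Gupta wins 4–1.
Gupta vs Diaz: Gupta wins 3–2.
Khan vs Diaz: Khan wins 3–2.
Erikson beats each rival — Gupta (3–2), Khan (4–1), Diaz (3–2) — so Erikson is the Condorcet winner.

Erikson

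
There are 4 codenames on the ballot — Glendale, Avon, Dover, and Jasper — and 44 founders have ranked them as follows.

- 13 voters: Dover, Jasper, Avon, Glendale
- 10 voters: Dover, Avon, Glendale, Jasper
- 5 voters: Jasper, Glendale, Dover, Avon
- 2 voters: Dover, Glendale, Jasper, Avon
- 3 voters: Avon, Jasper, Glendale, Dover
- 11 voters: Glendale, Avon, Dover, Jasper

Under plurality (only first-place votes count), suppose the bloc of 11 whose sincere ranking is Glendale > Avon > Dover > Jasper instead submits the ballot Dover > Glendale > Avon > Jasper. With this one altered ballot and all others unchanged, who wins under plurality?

First-place totals with the altered ballot: Glendale 0, Avon 3, Dover 36, Jasper 5.
The winner is unchanged: still Dover.

Dover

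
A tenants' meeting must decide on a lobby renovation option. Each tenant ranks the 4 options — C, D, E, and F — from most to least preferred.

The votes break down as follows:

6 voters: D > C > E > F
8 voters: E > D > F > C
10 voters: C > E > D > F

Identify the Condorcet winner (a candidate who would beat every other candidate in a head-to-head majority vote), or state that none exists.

None — there is no Condorcet winner

Head-to-head results (24 voters total):
C vs D: D wins 14–10.
C vs E: C wins 16–8.
C vs F: C wins 16–8.
D vs E: E wins 18–6.
D vs F: D wins 24–0.
E vs F: E wins 24–0.
No candidate beats all others: C beats E beats D beats C, a majority cycle.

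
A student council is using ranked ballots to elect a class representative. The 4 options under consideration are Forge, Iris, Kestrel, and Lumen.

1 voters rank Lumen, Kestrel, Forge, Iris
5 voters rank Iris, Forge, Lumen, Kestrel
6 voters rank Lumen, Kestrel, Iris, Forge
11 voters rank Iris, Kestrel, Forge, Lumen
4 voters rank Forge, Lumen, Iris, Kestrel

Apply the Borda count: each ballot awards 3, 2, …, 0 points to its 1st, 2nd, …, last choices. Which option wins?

Iris

Borda scores:
  Forge: 1 + 5·2 + 6·0 + 11·1 + 4·3 = 34
  Iris: 0 + 5·3 + 6·1 + 11·3 + 4·1 = 58
  Kestrel: 2 + 5·0 + 6·2 + 11·2 + 4·0 = 36
  Lumen: 3 + 5·1 + 6·3 + 11·0 + 4·2 = 34
Iris has the highest total.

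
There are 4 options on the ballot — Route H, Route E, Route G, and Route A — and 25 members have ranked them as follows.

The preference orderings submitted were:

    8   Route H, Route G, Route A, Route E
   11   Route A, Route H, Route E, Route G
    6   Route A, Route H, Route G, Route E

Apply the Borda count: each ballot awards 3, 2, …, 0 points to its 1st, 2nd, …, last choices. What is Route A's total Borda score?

59

Borda scores:
  Route H: 8·3 + 11·2 + 6·2 = 58
  Route E: 8·0 + 11·1 + 6·0 = 11
  Route G: 8·2 + 11·0 + 6·1 = 22
  Route A: 8·1 + 11·3 + 6·3 = 59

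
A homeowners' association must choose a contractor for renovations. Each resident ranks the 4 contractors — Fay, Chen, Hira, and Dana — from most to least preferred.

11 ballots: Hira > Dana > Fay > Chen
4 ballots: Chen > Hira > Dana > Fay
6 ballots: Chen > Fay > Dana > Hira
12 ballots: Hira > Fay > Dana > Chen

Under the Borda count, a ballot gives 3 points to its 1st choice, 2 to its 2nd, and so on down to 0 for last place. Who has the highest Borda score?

Borda scores:
  Fay: 11·1 + 4·0 + 6·2 + 12·2 = 47
  Chen: 11·0 + 4·3 + 6·3 + 12·0 = 30
  Hira: 11·3 + 4·2 + 6·0 + 12·3 = 77
  Dana: 11·2 + 4·1 + 6·1 + 12·1 = 44
Hira has the highest total.

Hira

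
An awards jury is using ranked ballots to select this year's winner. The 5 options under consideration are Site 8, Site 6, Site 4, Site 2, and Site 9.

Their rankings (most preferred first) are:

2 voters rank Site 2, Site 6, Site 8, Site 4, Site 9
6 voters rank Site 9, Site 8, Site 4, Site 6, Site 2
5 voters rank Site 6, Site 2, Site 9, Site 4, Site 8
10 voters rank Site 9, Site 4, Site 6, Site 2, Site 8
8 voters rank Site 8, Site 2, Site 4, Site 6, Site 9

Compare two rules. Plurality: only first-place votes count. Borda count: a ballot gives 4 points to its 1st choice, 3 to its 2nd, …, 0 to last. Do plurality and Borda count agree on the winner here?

Plurality first-place counts: Site 8 8, Site 6 5, Site 4 0, Site 2 2, Site 9 16 → Site 9.
Borda totals: Site 8 54, Site 6 60, Site 4 65, Site 2 57, Site 9 74 → Site 9.
The two rules agree on Site 9.

Yes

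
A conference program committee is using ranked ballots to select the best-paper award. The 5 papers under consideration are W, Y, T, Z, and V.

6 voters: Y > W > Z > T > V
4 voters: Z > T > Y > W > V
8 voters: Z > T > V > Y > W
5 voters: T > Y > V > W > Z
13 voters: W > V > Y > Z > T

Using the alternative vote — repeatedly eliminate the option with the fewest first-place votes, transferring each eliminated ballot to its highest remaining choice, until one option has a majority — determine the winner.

Round 1: W 13, Z 12, Y 6, T 5, V 0. V has the fewest and is eliminated.
Round 2: W 13, Z 12, Y 6, T 5. T has the fewest and is eliminated.
Round 3: W 13, Z 12, Y 11. Y has the fewest and is eliminated.
Round 4: W 24, Z 12. W has a majority.

W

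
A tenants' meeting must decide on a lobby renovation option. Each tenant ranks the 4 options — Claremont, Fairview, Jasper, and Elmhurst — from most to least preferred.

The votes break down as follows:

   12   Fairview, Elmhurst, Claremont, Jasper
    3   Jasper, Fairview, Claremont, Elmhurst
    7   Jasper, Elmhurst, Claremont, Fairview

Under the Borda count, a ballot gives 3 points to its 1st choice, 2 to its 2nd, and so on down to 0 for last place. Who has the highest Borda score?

Borda scores:
  Claremont: 12·1 + 3·1 + 7·1 = 22
  Fairview: 12·3 + 3·2 + 7·0 = 42
  Jasper: 12·0 + 3·3 + 7·3 = 30
  Elmhurst: 12·2 + 3·0 + 7·2 = 38
Fairview has the highest total.

Fairview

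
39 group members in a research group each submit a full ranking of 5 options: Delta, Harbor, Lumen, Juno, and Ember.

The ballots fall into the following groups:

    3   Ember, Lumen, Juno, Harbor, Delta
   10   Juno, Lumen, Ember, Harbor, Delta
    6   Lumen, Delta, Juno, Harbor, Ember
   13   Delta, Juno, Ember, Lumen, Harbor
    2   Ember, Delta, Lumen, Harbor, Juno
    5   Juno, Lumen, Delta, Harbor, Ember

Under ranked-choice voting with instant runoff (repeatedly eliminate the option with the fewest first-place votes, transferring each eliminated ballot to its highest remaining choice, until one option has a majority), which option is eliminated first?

Harbor

Round 1: Juno 15, Delta 13, Lumen 6, Ember 5, Harbor 0. Harbor has the fewest and is eliminated.
Round 2: Juno 15, Delta 13, Lumen 6, Ember 5. Ember has the fewest and is eliminated.
Round 3: Delta 15, Juno 15, Lumen 9. Lumen has the fewest and is eliminated.
Round 4: Delta 21, Juno 18. Delta has a majority.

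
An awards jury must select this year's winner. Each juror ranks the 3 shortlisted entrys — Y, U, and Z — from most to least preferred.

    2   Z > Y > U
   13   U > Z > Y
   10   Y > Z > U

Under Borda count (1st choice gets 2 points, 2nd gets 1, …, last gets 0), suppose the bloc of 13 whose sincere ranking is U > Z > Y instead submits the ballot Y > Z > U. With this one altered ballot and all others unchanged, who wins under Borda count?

Y

Borda totals with the altered ballot: Y 48, U 0, Z 27.
The switch changes the winner from Z to Y.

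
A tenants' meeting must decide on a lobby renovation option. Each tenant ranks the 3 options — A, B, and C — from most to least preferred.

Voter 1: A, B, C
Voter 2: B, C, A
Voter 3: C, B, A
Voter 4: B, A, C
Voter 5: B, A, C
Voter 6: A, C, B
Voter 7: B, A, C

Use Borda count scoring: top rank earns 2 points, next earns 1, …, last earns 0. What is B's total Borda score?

Borda scores:
  A: 2 + 0 + 0 + 1 + 1 + 2 + 1 = 7
  B: 1 + 2 + 1 + 2 + 2 + 0 + 2 = 10
  C: 0 + 1 + 2 + 0 + 0 + 1 + 0 = 4

10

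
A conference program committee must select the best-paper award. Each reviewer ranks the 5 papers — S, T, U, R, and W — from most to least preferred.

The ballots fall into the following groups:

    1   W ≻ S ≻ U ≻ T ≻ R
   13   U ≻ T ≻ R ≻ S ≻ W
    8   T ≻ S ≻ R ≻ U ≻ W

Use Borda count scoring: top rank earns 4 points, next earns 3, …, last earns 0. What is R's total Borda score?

42

Borda scores:
  S: 3 + 13·1 + 8·3 = 40
  T: 1 + 13·3 + 8·4 = 72
  U: 2 + 13·4 + 8·1 = 62
  R: 0 + 13·2 + 8·2 = 42
  W: 4 + 13·0 + 8·0 = 4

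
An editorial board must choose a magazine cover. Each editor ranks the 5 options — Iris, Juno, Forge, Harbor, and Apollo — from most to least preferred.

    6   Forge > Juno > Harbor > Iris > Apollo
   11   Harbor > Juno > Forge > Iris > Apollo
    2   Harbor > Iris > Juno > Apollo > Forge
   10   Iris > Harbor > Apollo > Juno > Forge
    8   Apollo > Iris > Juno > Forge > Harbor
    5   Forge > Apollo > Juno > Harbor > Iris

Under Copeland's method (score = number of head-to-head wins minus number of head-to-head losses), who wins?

Harbor

Pairwise results:
  Iris vs Juno: Juno wins 22–20.
  Iris vs Forge: Forge wins 22–20.
  Iris vs Harbor: Harbor wins 24–18.
  Iris vs Apollo: Iris wins 29–13.
  Juno vs Forge: Juno wins 31–11.
  Juno vs Harbor: Harbor wins 23–19.
  Juno vs Apollo: Apollo wins 23–19.
  Forge vs Harbor: Harbor wins 23–19.
  Forge vs Apollo: Forge wins 22–20.
  Harbor vs Apollo: Harbor wins 29–13.
Copeland scores (wins − losses):
  Iris: 1 − 3 = -2
  Juno: 2 − 2 = 0
  Forge: 2 − 2 = 0
  Harbor: 4 − 0 = 4
  Apollo: 1 − 3 = -2
Harbor has the best Copeland score.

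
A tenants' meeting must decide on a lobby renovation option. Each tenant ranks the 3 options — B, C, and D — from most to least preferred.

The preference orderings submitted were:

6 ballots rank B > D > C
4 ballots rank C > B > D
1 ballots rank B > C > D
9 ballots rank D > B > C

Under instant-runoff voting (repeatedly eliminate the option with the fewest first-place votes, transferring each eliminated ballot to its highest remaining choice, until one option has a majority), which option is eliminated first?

C

Round 1: D 9, B 7, C 4. C has the fewest and is eliminated.
Round 2: B 11, D 9. B has a majority.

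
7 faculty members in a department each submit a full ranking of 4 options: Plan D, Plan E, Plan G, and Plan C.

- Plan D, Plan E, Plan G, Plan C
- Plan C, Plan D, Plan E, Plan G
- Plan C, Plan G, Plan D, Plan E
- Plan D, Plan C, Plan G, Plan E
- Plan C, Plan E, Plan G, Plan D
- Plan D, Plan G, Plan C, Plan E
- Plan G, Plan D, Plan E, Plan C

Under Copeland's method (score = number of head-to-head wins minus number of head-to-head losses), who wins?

Plan D

Pairwise results:
  Plan D vs Plan E: Plan D wins 6–1.
  Plan D vs Plan G: Plan D wins 4–3.
  Plan D vs Plan C: Plan D wins 4–3.
  Plan E vs Plan G: Plan G wins 4–3.
  Plan E vs Plan C: Plan C wins 5–2.
  Plan G vs Plan C: Plan C wins 4–3.
Copeland scores (wins − losses):
  Plan D: 3 − 0 = 3
  Plan E: 0 − 3 = -3
  Plan G: 1 − 2 = -1
  Plan C: 2 − 1 = 1
Plan D has the best Copeland score.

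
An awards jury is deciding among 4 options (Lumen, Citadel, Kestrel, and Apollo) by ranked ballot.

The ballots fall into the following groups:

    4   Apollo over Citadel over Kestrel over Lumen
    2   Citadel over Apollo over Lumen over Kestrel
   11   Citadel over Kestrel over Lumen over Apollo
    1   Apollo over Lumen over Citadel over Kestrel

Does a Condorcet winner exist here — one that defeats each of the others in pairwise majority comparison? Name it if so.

Head-to-head results (18 voters total):
Lumen vs Citadel: Citadel wins 17–1.
Lumen vs Kestrel: Kestrel wins 15–3.
Lumen vs Apollo: Lumen wins 11–7.
Citadel vs Kestrel: Citadel wins 18–0.
Citadel vs Apollo: Citadel wins 13–5.
Kestrel vs Apollo: Kestrel wins 11–7.
Citadel beats each rival — Lumen (17–1), Kestrel (18–0), Apollo (13–5) — so Citadel is the Condorcet winner.

Citadel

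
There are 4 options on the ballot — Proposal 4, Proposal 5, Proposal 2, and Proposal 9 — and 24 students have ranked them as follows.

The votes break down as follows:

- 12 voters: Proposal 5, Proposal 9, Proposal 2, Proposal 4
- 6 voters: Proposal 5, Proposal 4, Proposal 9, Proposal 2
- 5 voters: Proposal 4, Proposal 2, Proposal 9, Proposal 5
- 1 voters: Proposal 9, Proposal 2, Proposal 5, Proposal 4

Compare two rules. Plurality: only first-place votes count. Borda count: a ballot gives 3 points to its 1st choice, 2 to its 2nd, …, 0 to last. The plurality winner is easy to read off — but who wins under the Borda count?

Plurality first-place counts: Proposal 4 5, Proposal 5 18, Proposal 2 0, Proposal 9 1 → Proposal 5.
Borda totals: Proposal 4 27, Proposal 5 55, Proposal 2 24, Proposal 9 38 → Proposal 5.

Proposal 5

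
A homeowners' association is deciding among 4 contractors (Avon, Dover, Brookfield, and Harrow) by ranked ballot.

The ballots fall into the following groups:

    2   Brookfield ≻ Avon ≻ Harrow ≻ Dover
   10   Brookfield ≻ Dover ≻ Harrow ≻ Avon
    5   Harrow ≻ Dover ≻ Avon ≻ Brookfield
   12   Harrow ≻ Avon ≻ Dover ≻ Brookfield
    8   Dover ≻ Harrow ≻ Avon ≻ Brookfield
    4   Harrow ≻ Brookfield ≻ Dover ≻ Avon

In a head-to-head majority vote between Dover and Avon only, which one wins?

Ballots ranking Dover above Avon: 10+5+8+4 = 27.
Ballots ranking Avon above Dover: 2+12 = 14.
Dover wins the head-to-head, 27–14.

Dover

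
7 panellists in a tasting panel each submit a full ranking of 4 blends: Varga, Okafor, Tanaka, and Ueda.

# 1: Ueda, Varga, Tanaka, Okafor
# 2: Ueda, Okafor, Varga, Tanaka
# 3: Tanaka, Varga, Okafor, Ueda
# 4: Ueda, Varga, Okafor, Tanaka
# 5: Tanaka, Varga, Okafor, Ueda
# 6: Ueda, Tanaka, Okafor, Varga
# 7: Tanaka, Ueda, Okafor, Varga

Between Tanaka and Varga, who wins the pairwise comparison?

Tanaka

Ballots ranking Tanaka above Varga: 4.
Ballots ranking Varga above Tanaka: 3.
Tanaka wins the head-to-head, 4–3.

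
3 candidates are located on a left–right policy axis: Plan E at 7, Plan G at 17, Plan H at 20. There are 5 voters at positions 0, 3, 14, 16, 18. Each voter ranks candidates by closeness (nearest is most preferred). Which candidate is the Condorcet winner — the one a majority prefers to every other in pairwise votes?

With single-peaked preferences on a line, the Condorcet winner is the candidate closest to the median voter.
The median voter (position 14) is closest to Plan G at 17.
Check: Plan G vs Plan H — voters closer to Plan G: 5 of 5.

Plan G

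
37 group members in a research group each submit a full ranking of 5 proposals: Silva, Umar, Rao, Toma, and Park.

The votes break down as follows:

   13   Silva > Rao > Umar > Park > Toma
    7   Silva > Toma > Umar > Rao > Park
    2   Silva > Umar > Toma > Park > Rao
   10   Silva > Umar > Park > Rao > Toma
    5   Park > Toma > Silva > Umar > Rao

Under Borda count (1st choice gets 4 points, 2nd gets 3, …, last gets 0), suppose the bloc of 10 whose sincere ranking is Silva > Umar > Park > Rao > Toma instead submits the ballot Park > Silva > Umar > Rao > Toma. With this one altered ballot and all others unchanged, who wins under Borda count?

Borda totals with the altered ballot: Silva 128, Umar 71, Rao 56, Toma 40, Park 75.
The winner is unchanged: still Silva.

Silva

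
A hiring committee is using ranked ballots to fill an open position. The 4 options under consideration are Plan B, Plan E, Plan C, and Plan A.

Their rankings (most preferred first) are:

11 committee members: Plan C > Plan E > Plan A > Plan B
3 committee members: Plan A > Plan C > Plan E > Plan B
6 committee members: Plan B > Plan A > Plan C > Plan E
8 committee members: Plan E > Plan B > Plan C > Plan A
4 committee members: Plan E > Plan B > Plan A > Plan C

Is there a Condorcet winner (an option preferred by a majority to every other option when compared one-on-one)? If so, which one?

No Condorcet winner

Head-to-head results (32 voters total):
Plan B vs Plan E: Plan E wins 26–6.
Plan B vs Plan C: Plan B wins 18–14.
Plan B vs Plan A: Plan B wins 18–14.
Plan E vs Plan C: Plan C wins 20–12.
Plan E vs Plan A: Plan E wins 23–9.
Plan C vs Plan A: Plan C wins 19–13.
No candidate beats all others: Plan B beats Plan C beats Plan E beats Plan B, a majority cycle.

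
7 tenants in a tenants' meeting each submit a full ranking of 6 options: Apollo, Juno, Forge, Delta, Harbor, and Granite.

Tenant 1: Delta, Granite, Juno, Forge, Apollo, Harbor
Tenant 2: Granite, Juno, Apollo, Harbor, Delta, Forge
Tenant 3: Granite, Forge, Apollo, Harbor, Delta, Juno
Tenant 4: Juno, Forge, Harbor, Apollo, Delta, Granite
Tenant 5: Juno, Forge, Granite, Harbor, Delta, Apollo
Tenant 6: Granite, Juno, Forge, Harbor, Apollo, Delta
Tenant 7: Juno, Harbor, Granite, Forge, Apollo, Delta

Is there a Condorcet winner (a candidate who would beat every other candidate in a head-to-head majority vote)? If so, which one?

Granite

Head-to-head results (7 voters total):
Apollo vs Juno: Juno wins 6–1.
Apollo vs Forge: Forge wins 6–1.
Apollo vs Delta: Apollo wins 5–2.
Apollo vs Harbor: Harbor wins 4–3.
Apollo vs Granite: Granite wins 6–1.
Juno vs Forge: Juno wins 6–1.
Juno vs Delta: Juno wins 5–2.
Juno vs Harbor: Juno wins 6–1.
Juno vs Granite: Granite wins 4–3.
Forge vs Delta: Forge wins 5–2.
Forge vs Harbor: Forge wins 5–2.
Forge vs Granite: Granite wins 5–2.
Delta vs Harbor: Harbor wins 6–1.
Delta vs Granite: Granite wins 5–2.
Harbor vs Granite: Granite wins 5–2.
Granite beats each rival — Apollo (6–1), Juno (4–3), Forge (5–2), Delta (5–2), Harbor (5–2) — so Granite is the Condorcet winner.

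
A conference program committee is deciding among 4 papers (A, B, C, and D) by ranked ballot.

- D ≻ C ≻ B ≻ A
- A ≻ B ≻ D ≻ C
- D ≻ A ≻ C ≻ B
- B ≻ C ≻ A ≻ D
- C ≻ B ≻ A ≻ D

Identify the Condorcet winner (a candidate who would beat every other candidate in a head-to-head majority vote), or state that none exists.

None — there is no Condorcet winner

Head-to-head results (5 voters total):
A vs B: B wins 3–2.
A vs C: C wins 3–2.
A vs D: A wins 3–2.
B vs C: C wins 3–2.
B vs D: B wins 3–2.
C vs D: D wins 3–2.
No candidate beats all others: A beats D beats C beats A, a majority cycle.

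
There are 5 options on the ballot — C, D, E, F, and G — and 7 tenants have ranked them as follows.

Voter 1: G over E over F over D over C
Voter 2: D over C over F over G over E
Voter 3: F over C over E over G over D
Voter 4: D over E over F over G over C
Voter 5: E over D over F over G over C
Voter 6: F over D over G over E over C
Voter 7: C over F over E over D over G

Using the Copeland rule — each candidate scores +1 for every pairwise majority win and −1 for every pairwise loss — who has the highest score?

F

Pairwise results:
  C vs D: D wins 5–2.
  C vs E: E wins 4–3.
  C vs F: F wins 5–2.
  C vs G: G wins 4–3.
  D vs E: E wins 4–3.
  D vs F: F wins 4–3.
  D vs G: D wins 5–2.
  E vs F: F wins 4–3.
  E vs G: E wins 4–3.
  F vs G: F wins 6–1.
Copeland scores (wins − losses):
  C: 0 − 4 = -4
  D: 2 − 2 = 0
  E: 3 − 1 = 2
  F: 4 − 0 = 4
  G: 1 − 3 = -2
F has the best Copeland score.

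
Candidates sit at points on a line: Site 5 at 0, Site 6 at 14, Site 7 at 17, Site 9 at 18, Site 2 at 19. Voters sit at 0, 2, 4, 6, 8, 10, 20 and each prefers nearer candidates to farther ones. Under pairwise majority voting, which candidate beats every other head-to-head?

Site 5

With single-peaked preferences on a line, the Condorcet winner is the candidate closest to the median voter.
The median voter (position 6) is closest to Site 5 at 0.
Check: Site 5 vs Site 9 — voters closer to Site 5: 5 of 7.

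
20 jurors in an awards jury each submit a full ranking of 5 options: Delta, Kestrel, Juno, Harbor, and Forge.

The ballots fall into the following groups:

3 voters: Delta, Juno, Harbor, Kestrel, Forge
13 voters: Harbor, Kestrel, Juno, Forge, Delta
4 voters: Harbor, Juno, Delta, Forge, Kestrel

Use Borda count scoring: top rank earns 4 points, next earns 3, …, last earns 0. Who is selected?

Borda scores:
  Delta: 3·4 + 13·0 + 4·2 = 20
  Kestrel: 3·1 + 13·3 + 4·0 = 42
  Juno: 3·3 + 13·2 + 4·3 = 47
  Harbor: 3·2 + 13·4 + 4·4 = 74
  Forge: 3·0 + 13·1 + 4·1 = 17
Harbor has the highest total.

Harbor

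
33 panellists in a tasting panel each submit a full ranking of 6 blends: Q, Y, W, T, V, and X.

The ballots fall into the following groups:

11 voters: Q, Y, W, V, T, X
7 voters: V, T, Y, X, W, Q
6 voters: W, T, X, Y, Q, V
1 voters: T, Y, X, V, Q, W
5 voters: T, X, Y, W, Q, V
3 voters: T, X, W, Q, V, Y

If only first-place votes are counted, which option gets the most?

First-place vote totals:
  Q: 11
  Y: 0
  W: 6
  T: 9
  V: 7
  X: 0
Q has the most first-place votes.

Q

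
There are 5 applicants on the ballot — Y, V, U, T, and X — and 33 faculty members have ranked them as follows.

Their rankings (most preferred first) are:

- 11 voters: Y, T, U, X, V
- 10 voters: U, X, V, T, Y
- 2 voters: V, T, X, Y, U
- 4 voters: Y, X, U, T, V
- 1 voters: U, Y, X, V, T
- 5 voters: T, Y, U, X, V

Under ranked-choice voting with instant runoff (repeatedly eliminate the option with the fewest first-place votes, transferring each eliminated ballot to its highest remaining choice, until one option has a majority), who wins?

Round 1: Y 15, U 11, T 5, V 2, X 0. X has the fewest and is eliminated.
Round 2: Y 15, U 11, T 5, V 2. V has the fewest and is eliminated.
Round 3: Y 15, U 11, T 7. T has the fewest and is eliminated.
Round 4: Y 22, U 11. Y has a majority.

Y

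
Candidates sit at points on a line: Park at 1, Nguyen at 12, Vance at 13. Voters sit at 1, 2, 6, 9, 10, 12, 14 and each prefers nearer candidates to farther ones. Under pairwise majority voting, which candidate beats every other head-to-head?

Nguyen

With single-peaked preferences on a line, the Condorcet winner is the candidate closest to the median voter.
The median voter (position 9) is closest to Nguyen at 12.
Check: Nguyen vs Vance — voters closer to Nguyen: 6 of 7.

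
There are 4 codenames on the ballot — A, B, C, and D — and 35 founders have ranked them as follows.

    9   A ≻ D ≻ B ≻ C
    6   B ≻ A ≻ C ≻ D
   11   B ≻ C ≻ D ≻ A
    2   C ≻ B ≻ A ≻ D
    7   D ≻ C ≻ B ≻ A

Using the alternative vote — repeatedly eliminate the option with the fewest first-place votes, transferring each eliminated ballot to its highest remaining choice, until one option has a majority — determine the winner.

Round 1: B 17, A 9, D 7, C 2. C has the fewest and is eliminated.
Round 2: B 19, A 9, D 7. B has a majority.

B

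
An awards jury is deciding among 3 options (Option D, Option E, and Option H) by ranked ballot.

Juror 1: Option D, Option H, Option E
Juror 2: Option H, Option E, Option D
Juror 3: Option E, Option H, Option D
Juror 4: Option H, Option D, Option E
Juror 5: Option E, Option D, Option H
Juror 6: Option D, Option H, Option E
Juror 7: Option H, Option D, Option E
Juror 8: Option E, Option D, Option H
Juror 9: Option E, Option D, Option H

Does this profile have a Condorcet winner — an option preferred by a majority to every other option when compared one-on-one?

No

Head-to-head results (9 voters total):
Option D vs Option E: Option E wins 5–4.
Option D vs Option H: Option D wins 5–4.
Option E vs Option H: Option H wins 5–4.
No candidate beats all others: Option D beats Option H beats Option E beats Option D, a majority cycle.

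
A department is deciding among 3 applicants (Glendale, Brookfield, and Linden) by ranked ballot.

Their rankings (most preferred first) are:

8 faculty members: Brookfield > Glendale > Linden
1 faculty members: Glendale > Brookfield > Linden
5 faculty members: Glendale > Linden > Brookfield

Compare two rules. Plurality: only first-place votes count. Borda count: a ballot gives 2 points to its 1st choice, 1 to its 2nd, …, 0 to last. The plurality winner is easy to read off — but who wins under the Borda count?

Glendale

Plurality first-place counts: Glendale 6, Brookfield 8, Linden 0 → Brookfield.
Borda totals: Glendale 20, Brookfield 17, Linden 5 → Glendale.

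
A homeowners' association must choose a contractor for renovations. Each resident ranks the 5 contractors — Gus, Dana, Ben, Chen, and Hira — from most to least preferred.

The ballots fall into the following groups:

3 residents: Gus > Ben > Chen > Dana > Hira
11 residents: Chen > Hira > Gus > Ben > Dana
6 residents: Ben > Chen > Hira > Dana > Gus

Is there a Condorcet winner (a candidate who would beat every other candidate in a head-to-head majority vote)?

Yes

Head-to-head results (20 voters total):
Gus vs Dana: Gus wins 14–6.
Gus vs Ben: Gus wins 14–6.
Gus vs Chen: Chen wins 17–3.
Gus vs Hira: Hira wins 17–3.
Dana vs Ben: Ben wins 20–0.
Dana vs Chen: Chen wins 20–0.
Dana vs Hira: Hira wins 17–3.
Ben vs Chen: Chen wins 11–9.
Ben vs Hira: Hira wins 11–9.
Chen vs Hira: Chen wins 20–0.
Chen beats each rival — Gus (17–3), Dana (20–0), Ben (11–9), Hira (20–0) — so Chen is the Condorcet winner.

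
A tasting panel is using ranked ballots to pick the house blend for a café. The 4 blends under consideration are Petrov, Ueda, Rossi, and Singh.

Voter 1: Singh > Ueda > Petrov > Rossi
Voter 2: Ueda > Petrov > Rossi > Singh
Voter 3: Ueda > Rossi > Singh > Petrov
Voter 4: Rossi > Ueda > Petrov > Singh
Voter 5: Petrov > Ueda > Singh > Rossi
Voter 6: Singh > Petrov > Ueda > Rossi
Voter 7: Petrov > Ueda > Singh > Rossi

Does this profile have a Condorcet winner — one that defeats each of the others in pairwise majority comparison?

Head-to-head results (7 voters total):
Petrov vs Ueda: Ueda wins 4–3.
Petrov vs Rossi: Petrov wins 5–2.
Petrov vs Singh: Petrov wins 4–3.
Ueda vs Rossi: Ueda wins 6–1.
Ueda vs Singh: Ueda wins 5–2.
Rossi vs Singh: Singh wins 4–3.
Ueda beats each rival — Petrov (4–3), Rossi (6–1), Singh (5–2) — so Ueda is the Condorcet winner.

Yes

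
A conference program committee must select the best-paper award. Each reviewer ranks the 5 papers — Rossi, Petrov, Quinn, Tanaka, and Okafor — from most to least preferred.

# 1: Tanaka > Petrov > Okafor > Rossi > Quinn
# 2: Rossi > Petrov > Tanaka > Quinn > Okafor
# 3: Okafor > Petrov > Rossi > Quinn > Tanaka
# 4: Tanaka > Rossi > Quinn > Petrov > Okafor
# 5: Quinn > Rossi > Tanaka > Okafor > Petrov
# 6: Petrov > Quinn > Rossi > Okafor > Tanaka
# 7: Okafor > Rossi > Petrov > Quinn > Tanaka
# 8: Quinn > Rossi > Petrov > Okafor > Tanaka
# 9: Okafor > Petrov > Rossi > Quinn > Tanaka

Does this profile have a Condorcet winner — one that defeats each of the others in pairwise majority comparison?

Head-to-head results (9 voters total):
Rossi vs Petrov: Rossi wins 5–4.
Rossi vs Quinn: Rossi wins 6–3.
Rossi vs Tanaka: Rossi wins 7–2.
Rossi vs Okafor: Rossi wins 5–4.
Petrov vs Quinn: Petrov wins 6–3.
Petrov vs Tanaka: Petrov wins 6–3.
Petrov vs Okafor: Petrov wins 5–4.
Quinn vs Tanaka: Quinn wins 6–3.
Quinn vs Okafor: Quinn wins 5–4.
Tanaka vs Okafor: Okafor wins 5–4.
Rossi beats each rival — Petrov (5–4), Quinn (6–3), Tanaka (7–2), Okafor (5–4) — so Rossi is the Condorcet winner.

Yes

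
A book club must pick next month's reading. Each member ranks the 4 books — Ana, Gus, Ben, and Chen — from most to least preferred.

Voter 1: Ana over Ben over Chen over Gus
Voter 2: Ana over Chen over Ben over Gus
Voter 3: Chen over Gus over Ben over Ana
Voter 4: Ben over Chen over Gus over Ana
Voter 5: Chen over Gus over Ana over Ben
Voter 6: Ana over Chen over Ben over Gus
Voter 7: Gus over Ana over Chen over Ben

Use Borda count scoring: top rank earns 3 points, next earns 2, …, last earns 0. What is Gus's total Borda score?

8

Borda scores:
  Ana: 3 + 3 + 0 + 0 + 1 + 3 + 2 = 12
  Gus: 0 + 0 + 2 + 1 + 2 + 0 + 3 = 8
  Ben: 2 + 1 + 1 + 3 + 0 + 1 + 0 = 8
  Chen: 1 + 2 + 3 + 2 + 3 + 2 + 1 = 14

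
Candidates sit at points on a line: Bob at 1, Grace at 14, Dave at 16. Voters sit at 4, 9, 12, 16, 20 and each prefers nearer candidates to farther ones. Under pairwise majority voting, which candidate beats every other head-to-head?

Grace

With single-peaked preferences on a line, the Condorcet winner is the candidate closest to the median voter.
The median voter (position 12) is closest to Grace at 14.
Check: Grace vs Dave — voters closer to Grace: 3 of 5.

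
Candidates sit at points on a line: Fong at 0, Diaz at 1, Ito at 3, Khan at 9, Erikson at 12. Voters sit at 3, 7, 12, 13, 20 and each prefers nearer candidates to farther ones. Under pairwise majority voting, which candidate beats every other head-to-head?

Erikson

With single-peaked preferences on a line, the Condorcet winner is the candidate closest to the median voter.
The median voter (position 12) is closest to Erikson at 12.
Check: Erikson vs Ito — voters closer to Erikson: 3 of 5.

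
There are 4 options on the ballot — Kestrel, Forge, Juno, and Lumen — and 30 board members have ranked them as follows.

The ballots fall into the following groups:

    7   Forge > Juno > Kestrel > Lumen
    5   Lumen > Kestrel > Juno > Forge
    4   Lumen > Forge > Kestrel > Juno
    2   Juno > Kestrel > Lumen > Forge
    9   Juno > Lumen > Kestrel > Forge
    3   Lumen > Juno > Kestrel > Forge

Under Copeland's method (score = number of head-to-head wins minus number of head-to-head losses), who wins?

Pairwise results:
  Kestrel vs Forge: Kestrel wins 19–11.
  Kestrel vs Juno: Juno wins 21–9.
  Kestrel vs Lumen: Lumen wins 21–9.
  Forge vs Juno: Juno wins 19–11.
  Forge vs Lumen: Lumen wins 23–7.
  Juno vs Lumen: Juno wins 18–12.
Copeland scores (wins − losses):
  Kestrel: 1 − 2 = -1
  Forge: 0 − 3 = -3
  Juno: 3 − 0 = 3
  Lumen: 2 − 1 = 1
Juno has the best Copeland score.

Juno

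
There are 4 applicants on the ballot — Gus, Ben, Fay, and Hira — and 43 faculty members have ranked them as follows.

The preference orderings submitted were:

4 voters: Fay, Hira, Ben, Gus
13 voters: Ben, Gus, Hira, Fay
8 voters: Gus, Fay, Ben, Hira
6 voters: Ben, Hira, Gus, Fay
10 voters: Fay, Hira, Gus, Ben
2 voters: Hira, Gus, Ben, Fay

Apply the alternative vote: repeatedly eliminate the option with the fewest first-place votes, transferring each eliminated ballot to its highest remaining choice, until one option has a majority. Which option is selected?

Fay

Round 1: Ben 19, Fay 14, Gus 8, Hira 2. Hira has the fewest and is eliminated.
Round 2: Ben 19, Fay 14, Gus 10. Gus has the fewest and is eliminated.
Round 3: Fay 22, Ben 21. Fay has a majority.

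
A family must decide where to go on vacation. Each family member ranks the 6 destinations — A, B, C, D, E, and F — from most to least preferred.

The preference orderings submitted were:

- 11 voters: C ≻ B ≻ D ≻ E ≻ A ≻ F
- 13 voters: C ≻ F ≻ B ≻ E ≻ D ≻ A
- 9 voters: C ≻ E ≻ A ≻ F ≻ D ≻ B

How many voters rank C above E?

33

Ballots ranking C above E: 11+13+9 = 33.
Ballots ranking E above C: 0.
So 33 of 33 voters prefer C to E.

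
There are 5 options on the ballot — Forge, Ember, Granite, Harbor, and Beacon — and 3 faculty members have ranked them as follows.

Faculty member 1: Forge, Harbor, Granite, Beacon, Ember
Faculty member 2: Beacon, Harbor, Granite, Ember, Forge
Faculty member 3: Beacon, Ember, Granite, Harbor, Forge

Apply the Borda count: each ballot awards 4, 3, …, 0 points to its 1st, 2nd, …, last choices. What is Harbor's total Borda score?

Borda scores:
  Forge: 4 + 0 + 0 = 4
  Ember: 0 + 1 + 3 = 4
  Granite: 2 + 2 + 2 = 6
  Harbor: 3 + 3 + 1 = 7
  Beacon: 1 + 4 + 4 = 9

7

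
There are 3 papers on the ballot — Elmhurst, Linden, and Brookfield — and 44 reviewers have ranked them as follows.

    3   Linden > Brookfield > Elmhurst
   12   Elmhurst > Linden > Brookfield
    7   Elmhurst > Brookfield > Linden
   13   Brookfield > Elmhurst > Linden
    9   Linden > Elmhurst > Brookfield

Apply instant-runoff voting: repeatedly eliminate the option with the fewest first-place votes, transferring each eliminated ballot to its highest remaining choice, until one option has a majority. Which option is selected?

Elmhurst

Round 1: Elmhurst 19, Brookfield 13, Linden 12. Linden has the fewest and is eliminated.
Round 2: Elmhurst 28, Brookfield 16. Elmhurst has a majority.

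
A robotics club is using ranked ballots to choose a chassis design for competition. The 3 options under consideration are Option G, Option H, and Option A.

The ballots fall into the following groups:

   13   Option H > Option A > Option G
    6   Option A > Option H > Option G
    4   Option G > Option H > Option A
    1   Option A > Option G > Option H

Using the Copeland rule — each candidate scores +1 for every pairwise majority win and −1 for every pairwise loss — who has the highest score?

Option H

Pairwise results:
  Option G vs Option H: Option H wins 19–5.
  Option G vs Option A: Option A wins 20–4.
  Option H vs Option A: Option H wins 17–7.
Copeland scores (wins − losses):
  Option G: 0 − 2 = -2
  Option H: 2 − 0 = 2
  Option A: 1 − 1 = 0
Option H has the best Copeland score.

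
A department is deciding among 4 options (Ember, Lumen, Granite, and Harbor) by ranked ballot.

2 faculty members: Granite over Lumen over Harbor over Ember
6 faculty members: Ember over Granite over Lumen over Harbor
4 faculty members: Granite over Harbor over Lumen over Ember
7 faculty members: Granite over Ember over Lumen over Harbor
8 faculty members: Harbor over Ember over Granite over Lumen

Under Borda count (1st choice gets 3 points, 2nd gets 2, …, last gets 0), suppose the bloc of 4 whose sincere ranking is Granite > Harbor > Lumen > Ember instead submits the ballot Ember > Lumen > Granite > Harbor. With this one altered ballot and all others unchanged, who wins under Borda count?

Borda totals with the altered ballot: Ember 60, Lumen 25, Granite 51, Harbor 26.
The switch changes the winner from Granite to Ember.

Ember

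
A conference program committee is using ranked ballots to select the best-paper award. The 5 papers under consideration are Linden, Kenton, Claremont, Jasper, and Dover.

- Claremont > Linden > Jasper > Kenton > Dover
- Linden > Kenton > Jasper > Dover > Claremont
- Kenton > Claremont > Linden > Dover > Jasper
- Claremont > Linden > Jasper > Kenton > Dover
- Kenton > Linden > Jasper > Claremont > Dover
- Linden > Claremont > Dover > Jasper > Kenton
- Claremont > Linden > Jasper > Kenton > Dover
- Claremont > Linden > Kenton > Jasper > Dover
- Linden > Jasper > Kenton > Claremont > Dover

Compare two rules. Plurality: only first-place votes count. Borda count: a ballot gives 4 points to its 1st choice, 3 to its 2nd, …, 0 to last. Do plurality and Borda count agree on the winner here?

Plurality first-place counts: Linden 3, Kenton 2, Claremont 4, Jasper 0, Dover 0 → Claremont.
Borda totals: Linden 29, Kenton 18, Claremont 24, Jasper 15, Dover 4 → Linden.
The two rules disagree: plurality picks Claremont, Borda picks Linden.

No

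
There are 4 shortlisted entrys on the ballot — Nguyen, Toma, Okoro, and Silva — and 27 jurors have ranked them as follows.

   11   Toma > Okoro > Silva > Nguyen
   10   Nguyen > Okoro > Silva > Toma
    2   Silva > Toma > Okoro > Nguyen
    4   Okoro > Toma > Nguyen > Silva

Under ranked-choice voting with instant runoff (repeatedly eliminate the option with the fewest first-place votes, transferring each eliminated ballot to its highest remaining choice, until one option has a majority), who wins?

Round 1: Toma 11, Nguyen 10, Okoro 4, Silva 2. Silva has the fewest and is eliminated.
Round 2: Toma 13, Nguyen 10, Okoro 4. Okoro has the fewest and is eliminated.
Round 3: Toma 17, Nguyen 10. Toma has a majority.

Toma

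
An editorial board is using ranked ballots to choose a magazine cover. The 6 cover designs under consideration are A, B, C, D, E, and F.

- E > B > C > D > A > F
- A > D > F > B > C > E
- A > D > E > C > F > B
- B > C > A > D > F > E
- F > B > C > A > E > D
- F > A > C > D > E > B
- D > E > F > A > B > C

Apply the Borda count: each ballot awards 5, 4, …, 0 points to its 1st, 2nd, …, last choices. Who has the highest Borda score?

Borda scores:
  A: 1 + 5 + 5 + 3 + 2 + 4 + 2 = 22
  B: 4 + 2 + 0 + 5 + 4 + 0 + 1 = 16
  C: 3 + 1 + 2 + 4 + 3 + 3 + 0 = 16
  D: 2 + 4 + 4 + 2 + 0 + 2 + 5 = 19
  E: 5 + 0 + 3 + 0 + 1 + 1 + 4 = 14
  F: 0 + 3 + 1 + 1 + 5 + 5 + 3 = 18
A has the highest total.

A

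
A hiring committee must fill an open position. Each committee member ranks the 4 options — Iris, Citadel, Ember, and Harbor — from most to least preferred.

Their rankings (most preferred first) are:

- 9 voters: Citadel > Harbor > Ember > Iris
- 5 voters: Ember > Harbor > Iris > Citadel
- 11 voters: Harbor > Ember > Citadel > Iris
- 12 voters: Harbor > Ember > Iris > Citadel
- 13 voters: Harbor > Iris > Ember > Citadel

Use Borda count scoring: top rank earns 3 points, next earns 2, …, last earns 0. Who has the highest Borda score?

Borda scores:
  Iris: 9·0 + 5·1 + 11·0 + 12·1 + 13·2 = 43
  Citadel: 9·3 + 5·0 + 11·1 + 12·0 + 13·0 = 38
  Ember: 9·1 + 5·3 + 11·2 + 12·2 + 13·1 = 83
  Harbor: 9·2 + 5·2 + 11·3 + 12·3 + 13·3 = 136
Harbor has the highest total.

Harbor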